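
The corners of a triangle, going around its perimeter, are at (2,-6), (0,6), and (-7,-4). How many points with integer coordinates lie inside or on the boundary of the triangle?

55

The shoelace formula gives twice the area as |(2·6 − 0·(-6)) + (0·(-4) − (-7)·6) + ((-7)·(-6) − 2·(-4))| = 104, so the area is 52.
Along each edge there are gcd(|Δx|,|Δy|)+1 lattice points, so counting each shared vertex once the boundary has gcd(2,12) + gcd(7,10) + gcd(9,2) = 2+1+1 = 4.
Pick's theorem gives I = A − B/2 + 1 = 52 − 4/2 + 1 = 51, so the closed region contains I + B = 51 + 4 = 55 lattice points.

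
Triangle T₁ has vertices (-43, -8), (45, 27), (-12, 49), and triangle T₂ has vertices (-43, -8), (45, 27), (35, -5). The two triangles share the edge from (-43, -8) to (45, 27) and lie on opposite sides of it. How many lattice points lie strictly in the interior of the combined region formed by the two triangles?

3196

The union is the simple quadrilateral with vertices (-43, -8), (-12, 49), (45, 27), (35, -5) in order.
Using the shoelace formula, 2A = |((-43)·49 − (-12)·(-8)) + ((-12)·27 − 45·49) + (45·(-5) − 35·27) + (35·(-8) − (-43)·(-5))| = 6397, so the area is 3198.5.
Summing gcd(|Δx|,|Δy|) over the edges gives the boundary count: gcd(31,57) + gcd(57,22) + gcd(10,32) + gcd(78,3) = 1+1+2+3 = 7.
By Pick's theorem I = A − B/2 + 1 = 3198.5 − 7/2 + 1 = 3196.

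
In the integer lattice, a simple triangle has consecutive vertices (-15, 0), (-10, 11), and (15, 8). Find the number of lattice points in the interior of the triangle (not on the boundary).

144

The shoelace formula gives twice the area as |[(-15)·11 − (-10)·0] + [(-10)·8 − 15·11] + [15·0 − (-15)·8]| = 290, so the area is 145.
Along each edge there are gcd(|Δx|,|Δy|)+1 lattice points, so counting each shared vertex once the boundary has gcd(5,11) + gcd(25,3) + gcd(30,8) = 1+1+2 = 4.
By Pick's theorem A = I + B/2 − 1, so I = 145 − 4/2 + 1 = 144.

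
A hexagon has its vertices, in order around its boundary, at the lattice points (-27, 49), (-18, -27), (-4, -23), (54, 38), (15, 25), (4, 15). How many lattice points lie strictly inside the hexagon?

2248

Using the shoelace formula, 2A = |((-27)·(-27) − (-18)·49) + ((-18)·(-23) − (-4)·(-27)) + ((-4)·38 − 54·(-23)) + (54·25 − 15·38) + (15·15 − 4·25) + (4·49 − (-27)·15)| = 4513, so the area is 2256.5.
The number of boundary lattice points is Σ gcd(|Δx|,|Δy|) = gcd(9,76) + gcd(14,4) + gcd(58,61) + gcd(39,13) + gcd(11,10) + gcd(31,34) = 1+2+1+13+1+1 = 19.
Pick's theorem gives I = A − B/2 + 1 = 2256.5 − 19/2 + 1 = 2248.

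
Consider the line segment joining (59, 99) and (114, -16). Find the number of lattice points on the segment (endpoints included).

The number of lattice points on a segment between lattice points is gcd(|Δx|,|Δy|) + 1 = gcd(55,115) + 1 = 5 + 1 = 6.

6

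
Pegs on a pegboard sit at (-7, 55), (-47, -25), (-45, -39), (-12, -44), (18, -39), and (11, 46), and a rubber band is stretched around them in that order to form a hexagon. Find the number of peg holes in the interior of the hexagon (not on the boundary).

4184

The shoelace formula gives twice the area as |((-7)·(-25) − (-47)·55) + ((-47)·(-39) − (-45)·(-25)) + ((-45)·(-44) − (-12)·(-39)) + ((-12)·(-39) − 18·(-44)) + (18·46 − 11·(-39)) + (11·55 − (-7)·46)| = 8424, so the area is 4212.
Summing gcd(|Δx|,|Δy|) over the edges gives the boundary count: gcd(40,80) + gcd(2,14) + gcd(33,5) + gcd(30,5) + gcd(7,85) + gcd(18,9) = 40+2+1+5+1+9 = 58.
By Pick's theorem A = I + B/2 − 1, so I = 4212 − 58/2 + 1 = 4184.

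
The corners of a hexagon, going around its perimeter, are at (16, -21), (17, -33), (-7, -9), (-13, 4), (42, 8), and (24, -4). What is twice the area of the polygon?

Using the shoelace formula, 2A = |[16·(-33) − 17·(-21)] + [17·(-9) − (-7)·(-33)] + [(-7)·4 − (-13)·(-9)] + [(-13)·8 − 42·4] + [42·(-4) − 24·8] + [24·(-21) − 16·(-4)]| = 1772, so the area is 886.

1772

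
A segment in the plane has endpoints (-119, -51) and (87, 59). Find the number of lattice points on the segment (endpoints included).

3

The number of lattice points on a segment between lattice points is gcd(|Δx|,|Δy|) + 1 = gcd(206,110) + 1 = 2 + 1 = 3.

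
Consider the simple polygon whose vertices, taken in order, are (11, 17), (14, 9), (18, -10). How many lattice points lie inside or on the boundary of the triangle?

The shoelace formula gives twice the area as |[11·9 − 14·17] + [14·(-10) − 18·9] + [18·17 − 11·(-10)]| = 25, so the area is 12.5.
Along each edge there are gcd(|Δx|,|Δy|)+1 lattice points, so counting each shared vertex once the boundary has gcd(3,8) + gcd(4,19) + gcd(7,27) = 1+1+1 = 3.
Pick's theorem gives I = A − B/2 + 1 = 12.5 − 3/2 + 1 = 12, so the closed region contains I + B = 12 + 3 = 15 lattice points.

15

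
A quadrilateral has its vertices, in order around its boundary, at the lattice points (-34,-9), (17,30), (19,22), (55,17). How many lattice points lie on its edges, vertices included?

7

Summing gcd(|Δx|,|Δy|) over the edges gives the boundary count: gcd(51,39) + gcd(2,8) + gcd(36,5) + gcd(89,26) = 3+2+1+1 = 7.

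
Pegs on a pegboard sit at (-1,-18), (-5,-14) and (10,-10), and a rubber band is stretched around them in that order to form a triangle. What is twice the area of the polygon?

Using the shoelace formula, 2A = |((-1)·(-14) − (-5)·(-18)) + ((-5)·(-10) − 10·(-14)) + (10·(-18) − (-1)·(-10))| = 76, so the area is 38.

76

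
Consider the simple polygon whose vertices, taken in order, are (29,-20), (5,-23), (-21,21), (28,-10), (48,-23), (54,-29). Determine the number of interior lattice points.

932

By the shoelace formula, twice the signed area is |(29·(-23) − 5·(-20)) + (5·21 − (-21)·(-23)) + ((-21)·(-10) − 28·21) + (28·(-23) − 48·(-10)) + (48·(-29) − 54·(-23)) + (54·(-20) − 29·(-29))| = 1876, so the area is 938.
Summing gcd(|Δx|,|Δy|) over the edges gives the boundary count: gcd(24,3) + gcd(26,44) + gcd(49,31) + gcd(20,13) + gcd(6,6) + gcd(25,9) = 3+2+1+1+6+1 = 14.
Pick's theorem gives I = A − B/2 + 1 = 938 − 14/2 + 1 = 932.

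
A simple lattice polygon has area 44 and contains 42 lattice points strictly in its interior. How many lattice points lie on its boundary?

6

Pick's theorem gives A = I + B/2 − 1, so B = 2(A − I + 1) = 2(44 − 42 + 1) = 6.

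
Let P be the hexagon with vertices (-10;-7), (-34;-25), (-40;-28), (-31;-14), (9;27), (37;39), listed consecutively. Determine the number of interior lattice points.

779

The shoelace formula gives twice the area as |((-10)·(-25) − (-34)·(-7)) + ((-34)·(-28) − (-40)·(-25)) + ((-40)·(-14) − (-31)·(-28)) + ((-31)·27 − 9·(-14)) + (9·39 − 37·27) + (37·(-7) − (-10)·39)| = 1572, so the area is 786.
The number of boundary lattice points is Σ gcd(|Δx|,|Δy|) = gcd(24,18) + gcd(6,3) + gcd(9,14) + gcd(40,41) + gcd(28,12) + gcd(47,46) = 6+3+1+1+4+1 = 16.
By Pick's theorem A = I + B/2 − 1, so I = 786 − 16/2 + 1 = 779.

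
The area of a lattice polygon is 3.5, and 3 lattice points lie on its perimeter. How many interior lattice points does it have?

3

From Pick's theorem, I = A − B/2 + 1 = 3.5 − 3/2 + 1 = 3.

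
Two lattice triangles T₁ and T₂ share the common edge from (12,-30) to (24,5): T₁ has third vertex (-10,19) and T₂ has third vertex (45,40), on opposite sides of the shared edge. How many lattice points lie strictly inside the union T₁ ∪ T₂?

The union is the simple quadrilateral with vertices (12,-30), (-10,19), (24,5), (45,40) in order.
The shoelace formula gives twice the area as |(12·19 − (-10)·(-30)) + ((-10)·5 − 24·19) + (24·40 − 45·5) + (45·(-30) − 12·40)| = 1673, so the area is 1673/2.
The number of boundary lattice points is Σ gcd(|Δx|,|Δy|) = gcd(22,49) + gcd(34,14) + gcd(21,35) + gcd(33,70) = 1+2+7+1 = 11.
By Pick's theorem I = A − B/2 + 1 = 1673/2 − 11/2 + 1 = 832.

832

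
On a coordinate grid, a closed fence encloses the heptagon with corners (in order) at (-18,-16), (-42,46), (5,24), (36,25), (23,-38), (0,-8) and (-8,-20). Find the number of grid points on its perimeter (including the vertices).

12

Along each edge there are gcd(|Δx|,|Δy|)+1 lattice points, so counting each shared vertex once the boundary has gcd(24,62) + gcd(47,22) + gcd(31,1) + gcd(13,63) + gcd(23,30) + gcd(8,12) + gcd(10,4) = 2+1+1+1+1+4+2 = 12.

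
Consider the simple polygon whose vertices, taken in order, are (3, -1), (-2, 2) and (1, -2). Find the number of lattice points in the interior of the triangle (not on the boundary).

5

Using the shoelace formula, 2A = |(3·2 − (-2)·(-1)) + ((-2)·(-2) − 1·2) + (1·(-1) − 3·(-2))| = 11, so the area is 5.5.
Summing gcd(|Δx|,|Δy|) over the edges gives the boundary count: gcd(5,3) + gcd(3,4) + gcd(2,1) = 1+1+1 = 3.
Pick's theorem gives I = A − B/2 + 1 = 5.5 − 3/2 + 1 = 5.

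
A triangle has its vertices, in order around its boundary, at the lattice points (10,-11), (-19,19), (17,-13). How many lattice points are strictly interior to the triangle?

Using the shoelace formula, 2A = |(10·19 − (-19)·(-11)) + ((-19)·(-13) − 17·19) + (17·(-11) − 10·(-13))| = 152, so the area is 76.
Summing gcd(|Δx|,|Δy|) over the edges gives the boundary count: gcd(29,30) + gcd(36,32) + gcd(7,2) = 1+4+1 = 6.
Pick's theorem gives I = A − B/2 + 1 = 76 − 6/2 + 1 = 74.

74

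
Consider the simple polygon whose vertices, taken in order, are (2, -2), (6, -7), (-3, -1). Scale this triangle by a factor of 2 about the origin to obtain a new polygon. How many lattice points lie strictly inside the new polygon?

The shoelace formula gives twice the area as |(2·(-7) − 6·(-2)) + (6·(-1) − (-3)·(-7)) + ((-3)·(-2) − 2·(-1))| = 21, so the area is 10.5.
Along each edge there are gcd(|Δx|,|Δy|)+1 lattice points, so counting each shared vertex once the boundary has gcd(4,5) + gcd(9,6) + gcd(5,1) = 1+3+1 = 5.
Scaling by 2 multiplies the area by 2² = 4 (so the new area is 42) and multiplies the boundary lattice-point count by 2, giving 10.
By Pick's theorem, the interior count of the dilated polygon is 42 − 10/2 + 1 = 38.

38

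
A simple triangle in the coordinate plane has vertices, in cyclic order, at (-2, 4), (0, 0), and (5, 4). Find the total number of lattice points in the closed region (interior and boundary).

The shoelace formula gives twice the area as |[(-2)·0 − 0·4] + [0·4 − 5·0] + [5·4 − (-2)·4]| = 28, so the area is 14.
Along each edge there are gcd(|Δx|,|Δy|)+1 lattice points, so counting each shared vertex once the boundary has gcd(2,4) + gcd(5,4) + gcd(7,0) = 2+1+7 = 10.
Pick's theorem gives I = A − B/2 + 1 = 14 − 10/2 + 1 = 10, so the closed region contains I + B = 10 + 10 = 20 lattice points.

20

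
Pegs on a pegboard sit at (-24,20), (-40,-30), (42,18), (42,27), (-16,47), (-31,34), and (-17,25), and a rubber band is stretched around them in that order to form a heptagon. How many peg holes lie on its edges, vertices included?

18

The number of boundary lattice points is Σ gcd(|Δx|,|Δy|) = gcd(16,50) + gcd(82,48) + gcd(0,9) + gcd(58,20) + gcd(15,13) + gcd(14,9) + gcd(7,5) = 2+2+9+2+1+1+1 = 18.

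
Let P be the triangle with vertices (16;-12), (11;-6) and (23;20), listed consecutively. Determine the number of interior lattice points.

By the shoelace formula, twice the signed area is |[16·(-6) − 11·(-12)] + [11·20 − 23·(-6)] + [23·(-12) − 16·20]| = 202, so the area is 101.
Summing gcd(|Δx|,|Δy|) over the edges gives the boundary count: gcd(5,6) + gcd(12,26) + gcd(7,32) = 1+2+1 = 4.
By Pick's theorem A = I + B/2 − 1, so I = 101 − 4/2 + 1 = 100.

100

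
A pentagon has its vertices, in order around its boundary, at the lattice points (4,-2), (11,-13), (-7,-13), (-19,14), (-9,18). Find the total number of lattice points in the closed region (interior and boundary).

Using the shoelace formula, 2A = |(4·(-13) − 11·(-2)) + (11·(-13) − (-7)·(-13)) + ((-7)·14 − (-19)·(-13)) + ((-19)·18 − (-9)·14) + ((-9)·(-2) − 4·18)| = 879, so the area is 879/2.
Along each edge there are gcd(|Δx|,|Δy|)+1 lattice points, so counting each shared vertex once the boundary has gcd(7,11) + gcd(18,0) + gcd(12,27) + gcd(10,4) + gcd(13,20) = 1+18+3+2+1 = 25.
Pick's theorem gives I = A − B/2 + 1 = 879/2 − 25/2 + 1 = 428, so the closed region contains I + B = 428 + 25 = 453 lattice points.

453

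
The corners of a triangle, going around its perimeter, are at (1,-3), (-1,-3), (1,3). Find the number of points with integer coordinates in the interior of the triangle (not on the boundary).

2

The shoelace formula gives twice the area as |(1·(-3) − (-1)·(-3)) + ((-1)·3 − 1·(-3)) + (1·(-3) − 1·3)| = 12, so the area is 6.
The number of boundary lattice points is Σ gcd(|Δx|,|Δy|) = gcd(2,0) + gcd(2,6) + gcd(0,6) = 2+2+6 = 10.
Pick's theorem gives I = A − B/2 + 1 = 6 − 10/2 + 1 = 2.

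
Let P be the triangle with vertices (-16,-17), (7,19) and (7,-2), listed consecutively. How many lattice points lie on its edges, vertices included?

Along each edge there are gcd(|Δx|,|Δy|)+1 lattice points, so counting each shared vertex once the boundary has gcd(23,36) + gcd(0,21) + gcd(23,15) = 1+21+1 = 23.

23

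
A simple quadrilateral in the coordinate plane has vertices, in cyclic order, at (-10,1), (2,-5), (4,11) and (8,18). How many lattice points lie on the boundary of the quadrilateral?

10

The number of boundary lattice points is Σ gcd(|Δx|,|Δy|) = gcd(12,6) + gcd(2,16) + gcd(4,7) + gcd(18,17) = 6+2+1+1 = 10.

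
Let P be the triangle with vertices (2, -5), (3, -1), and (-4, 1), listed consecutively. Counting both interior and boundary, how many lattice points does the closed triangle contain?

20

The shoelace formula gives twice the area as |[2·(-1) − 3·(-5)] + [3·1 − (-4)·(-1)] + [(-4)·(-5) − 2·1]| = 30, so the area is 15.
Summing gcd(|Δx|,|Δy|) over the edges gives the boundary count: gcd(1,4) + gcd(7,2) + gcd(6,6) = 1+1+6 = 8.
Pick's theorem gives I = A − B/2 + 1 = 15 − 8/2 + 1 = 12, so the closed region contains I + B = 12 + 8 = 20 lattice points.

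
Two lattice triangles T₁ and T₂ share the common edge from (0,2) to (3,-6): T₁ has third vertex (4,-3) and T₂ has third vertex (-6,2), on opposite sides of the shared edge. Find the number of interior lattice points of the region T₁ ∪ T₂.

The union is the simple quadrilateral with vertices (0,2), (4,-3), (3,-6), (-6,2) in order.
Using the shoelace formula, 2A = |[0·(-3) − 4·2] + [4·(-6) − 3·(-3)] + [3·2 − (-6)·(-6)] + [(-6)·2 − 0·2]| = 65, so the area is 65/2.
Summing gcd(|Δx|,|Δy|) over the edges gives the boundary count: gcd(4,5) + gcd(1,3) + gcd(9,8) + gcd(6,0) = 1+1+1+6 = 9.
By Pick's theorem I = A − B/2 + 1 = 65/2 − 9/2 + 1 = 29.

29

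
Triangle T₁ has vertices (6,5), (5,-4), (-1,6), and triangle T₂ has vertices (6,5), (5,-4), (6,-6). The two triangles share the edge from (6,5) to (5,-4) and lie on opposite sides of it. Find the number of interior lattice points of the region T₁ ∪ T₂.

The union is the simple quadrilateral with vertices (6,5), (-1,6), (5,-4), (6,-6) in order.
Using the shoelace formula, 2A = |(6·6 − (-1)·5) + ((-1)·(-4) − 5·6) + (5·(-6) − 6·(-4)) + (6·5 − 6·(-6))| = 75, so the area is 75/2.
Summing gcd(|Δx|,|Δy|) over the edges gives the boundary count: gcd(7,1) + gcd(6,10) + gcd(1,2) + gcd(0,11) = 1+2+1+11 = 15.
By Pick's theorem I = A − B/2 + 1 = 75/2 − 15/2 + 1 = 31.

31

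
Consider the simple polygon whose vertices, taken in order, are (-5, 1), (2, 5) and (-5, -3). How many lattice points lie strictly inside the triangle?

The shoelace formula gives twice the area as |[(-5)·5 − 2·1] + [2·(-3) − (-5)·5] + [(-5)·1 − (-5)·(-3)]| = 28, so the area is 14.
Along each edge there are gcd(|Δx|,|Δy|)+1 lattice points, so counting each shared vertex once the boundary has gcd(7,4) + gcd(7,8) + gcd(0,4) = 1+1+4 = 6.
By Pick's theorem A = I + B/2 − 1, so I = 14 − 6/2 + 1 = 12.

12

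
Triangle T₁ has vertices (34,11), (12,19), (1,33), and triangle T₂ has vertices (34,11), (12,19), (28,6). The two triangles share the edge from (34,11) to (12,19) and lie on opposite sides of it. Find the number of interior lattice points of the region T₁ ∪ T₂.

183

The union is the simple quadrilateral with vertices (34,11), (1,33), (12,19), (28,6) in order.
By the shoelace formula, twice the signed area is |(34·33 − 1·11) + (1·19 − 12·33) + (12·6 − 28·19) + (28·11 − 34·6)| = 378, so the area is 189.
Summing gcd(|Δx|,|Δy|) over the edges gives the boundary count: gcd(33,22) + gcd(11,14) + gcd(16,13) + gcd(6,5) = 11+1+1+1 = 14.
By Pick's theorem I = A − B/2 + 1 = 189 − 14/2 + 1 = 183.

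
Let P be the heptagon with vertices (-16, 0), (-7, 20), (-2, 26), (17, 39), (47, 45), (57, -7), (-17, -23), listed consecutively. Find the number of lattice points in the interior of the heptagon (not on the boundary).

The shoelace formula gives twice the area as |((-16)·20 − (-7)·0) + ((-7)·26 − (-2)·20) + ((-2)·39 − 17·26) + (17·45 − 47·39) + (47·(-7) − 57·45) + (57·(-23) − (-17)·(-7)) + ((-17)·0 − (-16)·(-23))| = 6742, so the area is 3371.
Summing gcd(|Δx|,|Δy|) over the edges gives the boundary count: gcd(9,20) + gcd(5,6) + gcd(19,13) + gcd(30,6) + gcd(10,52) + gcd(74,16) + gcd(1,23) = 1+1+1+6+2+2+1 = 14.
Pick's theorem gives I = A − B/2 + 1 = 3371 − 14/2 + 1 = 3365.

3365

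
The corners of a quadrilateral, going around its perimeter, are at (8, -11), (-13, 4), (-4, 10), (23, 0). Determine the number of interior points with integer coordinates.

351

Using the shoelace formula, 2A = |[8·4 − (-13)·(-11)] + [(-13)·10 − (-4)·4] + [(-4)·0 − 23·10] + [23·(-11) − 8·0]| = 708, so the area is 354.
Summing gcd(|Δx|,|Δy|) over the edges gives the boundary count: gcd(21,15) + gcd(9,6) + gcd(27,10) + gcd(15,11) = 3+3+1+1 = 8.
Pick's theorem gives I = A − B/2 + 1 = 354 − 8/2 + 1 = 351.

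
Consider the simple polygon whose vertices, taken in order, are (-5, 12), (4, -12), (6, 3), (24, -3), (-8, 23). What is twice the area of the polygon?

553

The shoelace formula gives twice the area as |[(-5)·(-12) − 4·12] + [4·3 − 6·(-12)] + [6·(-3) − 24·3] + [24·23 − (-8)·(-3)] + [(-8)·12 − (-5)·23]| = 553, so the area is 276.5.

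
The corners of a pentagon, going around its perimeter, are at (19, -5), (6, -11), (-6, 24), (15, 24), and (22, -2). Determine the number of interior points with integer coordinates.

605

The shoelace formula gives twice the area as |(19·(-11) − 6·(-5)) + (6·24 − (-6)·(-11)) + ((-6)·24 − 15·24) + (15·(-2) − 22·24) + (22·(-5) − 19·(-2))| = 1235, so the area is 1235/2.
The number of boundary lattice points is Σ gcd(|Δx|,|Δy|) = gcd(13,6) + gcd(12,35) + gcd(21,0) + gcd(7,26) + gcd(3,3) = 1+1+21+1+3 = 27.
Pick's theorem gives I = A − B/2 + 1 = 1235/2 − 27/2 + 1 = 605.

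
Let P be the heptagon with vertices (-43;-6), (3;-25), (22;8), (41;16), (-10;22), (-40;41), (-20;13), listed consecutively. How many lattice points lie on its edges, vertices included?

Summing gcd(|Δx|,|Δy|) over the edges gives the boundary count: gcd(46,19) + gcd(19,33) + gcd(19,8) + gcd(51,6) + gcd(30,19) + gcd(20,28) + gcd(23,19) = 1+1+1+3+1+4+1 = 12.

12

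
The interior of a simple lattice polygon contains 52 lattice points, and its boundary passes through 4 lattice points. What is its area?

By Pick's theorem, A = I + B/2 − 1 = 52 + 4/2 − 1 = 53.

53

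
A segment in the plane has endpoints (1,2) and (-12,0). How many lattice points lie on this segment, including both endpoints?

2

The number of lattice points on a segment between lattice points is gcd(|Δx|,|Δy|) + 1 = gcd(13,2) + 1 = 1 + 1 = 2.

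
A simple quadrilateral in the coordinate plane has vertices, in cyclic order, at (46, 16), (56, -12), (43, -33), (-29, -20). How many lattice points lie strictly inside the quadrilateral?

2068

Using the shoelace formula, 2A = |[46·(-12) − 56·16] + [56·(-33) − 43·(-12)] + [43·(-20) − (-29)·(-33)] + [(-29)·16 − 46·(-20)]| = 4141, so the area is 4141/2.
The number of boundary lattice points is Σ gcd(|Δx|,|Δy|) = gcd(10,28) + gcd(13,21) + gcd(72,13) + gcd(75,36) = 2+1+1+3 = 7.
Pick's theorem gives I = A − B/2 + 1 = 4141/2 − 7/2 + 1 = 2068.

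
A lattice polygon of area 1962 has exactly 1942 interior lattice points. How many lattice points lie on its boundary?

Pick's theorem gives A = I + B/2 − 1, so B = 2(A − I + 1) = 2(1962 − 1942 + 1) = 42.

42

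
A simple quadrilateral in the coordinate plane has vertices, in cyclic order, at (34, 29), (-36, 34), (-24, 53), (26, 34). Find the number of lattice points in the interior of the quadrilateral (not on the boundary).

The shoelace formula gives twice the area as |(34·34 − (-36)·29) + ((-36)·53 − (-24)·34) + ((-24)·34 − 26·53) + (26·29 − 34·34)| = 1488, so the area is 744.
Summing gcd(|Δx|,|Δy|) over the edges gives the boundary count: gcd(70,5) + gcd(12,19) + gcd(50,19) + gcd(8,5) = 5+1+1+1 = 8.
Pick's theorem gives I = A − B/2 + 1 = 744 − 8/2 + 1 = 741.

741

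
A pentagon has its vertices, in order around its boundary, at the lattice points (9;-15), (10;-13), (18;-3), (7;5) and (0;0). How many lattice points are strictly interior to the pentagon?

171

By the shoelace formula, twice the signed area is |(9·(-13) − 10·(-15)) + (10·(-3) − 18·(-13)) + (18·5 − 7·(-3)) + (7·0 − 0·5) + (0·(-15) − 9·0)| = 348, so the area is 174.
Summing gcd(|Δx|,|Δy|) over the edges gives the boundary count: gcd(1,2) + gcd(8,10) + gcd(11,8) + gcd(7,5) + gcd(9,15) = 1+2+1+1+3 = 8.
Pick's theorem gives I = A − B/2 + 1 = 174 − 8/2 + 1 = 171.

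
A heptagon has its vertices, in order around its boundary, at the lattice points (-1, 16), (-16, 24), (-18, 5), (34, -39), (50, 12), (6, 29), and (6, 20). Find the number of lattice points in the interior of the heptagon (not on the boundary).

The shoelace formula gives twice the area as |[(-1)·24 − (-16)·16] + [(-16)·5 − (-18)·24] + [(-18)·(-39) − 34·5] + [34·12 − 50·(-39)] + [50·29 − 6·12] + [6·20 − 6·29] + [6·16 − (-1)·20]| = 4914, so the area is 2457.
The number of boundary lattice points is Σ gcd(|Δx|,|Δy|) = gcd(15,8) + gcd(2,19) + gcd(52,44) + gcd(16,51) + gcd(44,17) + gcd(0,9) + gcd(7,4) = 1+1+4+1+1+9+1 = 18.
By Pick's theorem A = I + B/2 − 1, so I = 2457 − 18/2 + 1 = 2449.

2449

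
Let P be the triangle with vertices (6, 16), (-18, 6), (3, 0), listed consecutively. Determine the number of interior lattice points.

175

By the shoelace formula, twice the signed area is |[6·6 − (-18)·16] + [(-18)·0 − 3·6] + [3·16 − 6·0]| = 354, so the area is 177.
Along each edge there are gcd(|Δx|,|Δy|)+1 lattice points, so counting each shared vertex once the boundary has gcd(24,10) + gcd(21,6) + gcd(3,16) = 2+3+1 = 6.
By Pick's theorem A = I + B/2 − 1, so I = 177 − 6/2 + 1 = 175.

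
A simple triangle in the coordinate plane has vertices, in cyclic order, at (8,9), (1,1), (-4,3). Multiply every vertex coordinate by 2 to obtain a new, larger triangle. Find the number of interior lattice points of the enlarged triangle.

By the shoelace formula, twice the signed area is |(8·1 − 1·9) + (1·3 − (-4)·1) + ((-4)·9 − 8·3)| = 54, so the area is 27.
Summing gcd(|Δx|,|Δy|) over the edges gives the boundary count: gcd(7,8) + gcd(5,2) + gcd(12,6) = 1+1+6 = 8.
Scaling by 2 multiplies the area by 2² = 4 (so the new area is 108) and multiplies the boundary lattice-point count by 2, giving 16.
By Pick's theorem, the interior count of the dilated polygon is 108 − 16/2 + 1 = 101.

101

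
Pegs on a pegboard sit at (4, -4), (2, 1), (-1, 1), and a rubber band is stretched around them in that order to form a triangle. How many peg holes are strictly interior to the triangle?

4

The shoelace formula gives twice the area as |[4·1 − 2·(-4)] + [2·1 − (-1)·1] + [(-1)·(-4) − 4·1]| = 15, so the area is 7.5.
The number of boundary lattice points is Σ gcd(|Δx|,|Δy|) = gcd(2,5) + gcd(3,0) + gcd(5,5) = 1+3+5 = 9.
By Pick's theorem A = I + B/2 − 1, so I = 7.5 − 9/2 + 1 = 4.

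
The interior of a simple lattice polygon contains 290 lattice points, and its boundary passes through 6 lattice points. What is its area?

By Pick's theorem, A = I + B/2 − 1 = 290 + 6/2 − 1 = 292.

292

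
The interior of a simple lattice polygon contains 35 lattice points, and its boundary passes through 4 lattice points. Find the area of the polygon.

By Pick's theorem, A = I + B/2 − 1 = 35 + 4/2 − 1 = 36.

36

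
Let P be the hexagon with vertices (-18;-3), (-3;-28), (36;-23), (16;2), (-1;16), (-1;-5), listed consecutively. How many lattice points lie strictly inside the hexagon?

1086

Using the shoelace formula, 2A = |((-18)·(-28) − (-3)·(-3)) + ((-3)·(-23) − 36·(-28)) + (36·2 − 16·(-23)) + (16·16 − (-1)·2) + ((-1)·(-5) − (-1)·16) + ((-1)·(-3) − (-18)·(-5))| = 2204, so the area is 1102.
Summing gcd(|Δx|,|Δy|) over the edges gives the boundary count: gcd(15,25) + gcd(39,5) + gcd(20,25) + gcd(17,14) + gcd(0,21) + gcd(17,2) = 5+1+5+1+21+1 = 34.
Pick's theorem gives I = A − B/2 + 1 = 1102 − 34/2 + 1 = 1086.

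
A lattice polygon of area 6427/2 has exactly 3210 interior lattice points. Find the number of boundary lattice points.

9

Pick's theorem gives A = I + B/2 − 1, so B = 2(A − I + 1) = 2(6427/2 − 3210 + 1) = 9.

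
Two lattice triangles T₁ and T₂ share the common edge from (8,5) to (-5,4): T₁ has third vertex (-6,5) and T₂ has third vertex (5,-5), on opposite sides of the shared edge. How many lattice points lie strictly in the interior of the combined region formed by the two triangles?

The union is the simple quadrilateral with vertices (8,5), (-6,5), (-5,4), (5,-5) in order.
Using the shoelace formula, 2A = |(8·5 − (-6)·5) + ((-6)·4 − (-5)·5) + ((-5)·(-5) − 5·4) + (5·5 − 8·(-5))| = 141, so the area is 70.5.
Summing gcd(|Δx|,|Δy|) over the edges gives the boundary count: gcd(14,0) + gcd(1,1) + gcd(10,9) + gcd(3,10) = 14+1+1+1 = 17.
By Pick's theorem I = A − B/2 + 1 = 70.5 − 17/2 + 1 = 63.

63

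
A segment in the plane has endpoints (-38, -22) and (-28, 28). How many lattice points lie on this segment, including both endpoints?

The number of lattice points on a segment between lattice points is gcd(|Δx|,|Δy|) + 1 = gcd(10,50) + 1 = 10 + 1 = 11.

11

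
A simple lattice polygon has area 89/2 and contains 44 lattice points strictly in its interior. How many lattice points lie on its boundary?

Pick's theorem gives A = I + B/2 − 1, so B = 2(A − I + 1) = 2(89/2 − 44 + 1) = 3.

3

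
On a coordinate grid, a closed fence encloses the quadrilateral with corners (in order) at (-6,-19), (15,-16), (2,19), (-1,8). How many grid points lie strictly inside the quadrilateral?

398

The shoelace formula gives twice the area as |[(-6)·(-16) − 15·(-19)] + [15·19 − 2·(-16)] + [2·8 − (-1)·19] + [(-1)·(-19) − (-6)·8]| = 800, so the area is 400.
Along each edge there are gcd(|Δx|,|Δy|)+1 lattice points, so counting each shared vertex once the boundary has gcd(21,3) + gcd(13,35) + gcd(3,11) + gcd(5,27) = 3+1+1+1 = 6.
Pick's theorem gives I = A − B/2 + 1 = 400 − 6/2 + 1 = 398.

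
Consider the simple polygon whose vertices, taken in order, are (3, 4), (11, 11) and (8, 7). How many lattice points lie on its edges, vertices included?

3

The number of boundary lattice points is Σ gcd(|Δx|,|Δy|) = gcd(8,7) + gcd(3,4) + gcd(5,3) = 1+1+1 = 3.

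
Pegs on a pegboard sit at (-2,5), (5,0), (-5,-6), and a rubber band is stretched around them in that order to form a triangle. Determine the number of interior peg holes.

By the shoelace formula, twice the signed area is |[(-2)·0 − 5·5] + [5·(-6) − (-5)·0] + [(-5)·5 − (-2)·(-6)]| = 92, so the area is 46.
The number of boundary lattice points is Σ gcd(|Δx|,|Δy|) = gcd(7,5) + gcd(10,6) + gcd(3,11) = 1+2+1 = 4.
Pick's theorem gives I = A − B/2 + 1 = 46 − 4/2 + 1 = 45.

45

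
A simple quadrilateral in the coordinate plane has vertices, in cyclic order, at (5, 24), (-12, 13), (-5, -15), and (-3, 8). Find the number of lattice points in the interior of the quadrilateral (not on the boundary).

By the shoelace formula, twice the signed area is |[5·13 − (-12)·24] + [(-12)·(-15) − (-5)·13] + [(-5)·8 − (-3)·(-15)] + [(-3)·24 − 5·8]| = 401, so the area is 200.5.
Summing gcd(|Δx|,|Δy|) over the edges gives the boundary count: gcd(17,11) + gcd(7,28) + gcd(2,23) + gcd(8,16) = 1+7+1+8 = 17.
Pick's theorem gives I = A − B/2 + 1 = 200.5 − 17/2 + 1 = 193.

193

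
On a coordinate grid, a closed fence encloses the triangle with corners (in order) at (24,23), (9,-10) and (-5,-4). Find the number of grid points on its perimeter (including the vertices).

Along each edge there are gcd(|Δx|,|Δy|)+1 lattice points, so counting each shared vertex once the boundary has gcd(15,33) + gcd(14,6) + gcd(29,27) = 3+2+1 = 6.

6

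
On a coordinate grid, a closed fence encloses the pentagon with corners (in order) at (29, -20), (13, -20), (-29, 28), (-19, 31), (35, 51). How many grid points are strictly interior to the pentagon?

By the shoelace formula, twice the signed area is |(29·(-20) − 13·(-20)) + (13·28 − (-29)·(-20)) + ((-29)·31 − (-19)·28) + ((-19)·51 − 35·31) + (35·(-20) − 29·51)| = 5136, so the area is 2568.
Summing gcd(|Δx|,|Δy|) over the edges gives the boundary count: gcd(16,0) + gcd(42,48) + gcd(10,3) + gcd(54,20) + gcd(6,71) = 16+6+1+2+1 = 26.
By Pick's theorem A = I + B/2 − 1, so I = 2568 − 26/2 + 1 = 2556.

2556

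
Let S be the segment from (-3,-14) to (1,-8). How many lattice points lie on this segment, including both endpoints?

The number of lattice points on a segment between lattice points is gcd(|Δx|,|Δy|) + 1 = gcd(4,6) + 1 = 2 + 1 = 3.

3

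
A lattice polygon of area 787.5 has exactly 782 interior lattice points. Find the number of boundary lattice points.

Pick's theorem gives A = I + B/2 − 1, so B = 2(A − I + 1) = 2(787.5 − 782 + 1) = 13.

13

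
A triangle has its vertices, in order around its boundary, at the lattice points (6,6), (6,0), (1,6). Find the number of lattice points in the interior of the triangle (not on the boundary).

10

The shoelace formula gives twice the area as |[6·0 − 6·6] + [6·6 − 1·0] + [1·6 − 6·6]| = 30, so the area is 15.
Along each edge there are gcd(|Δx|,|Δy|)+1 lattice points, so counting each shared vertex once the boundary has gcd(0,6) + gcd(5,6) + gcd(5,0) = 6+1+5 = 12.
Pick's theorem gives I = A − B/2 + 1 = 15 − 12/2 + 1 = 10.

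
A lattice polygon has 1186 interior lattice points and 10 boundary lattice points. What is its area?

1190

Pick's theorem states A = I + B/2 − 1, so A = 1186 + 10/2 − 1 = 1190.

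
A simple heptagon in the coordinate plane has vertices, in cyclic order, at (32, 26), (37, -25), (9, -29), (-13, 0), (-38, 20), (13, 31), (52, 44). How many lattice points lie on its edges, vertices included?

27

Along each edge there are gcd(|Δx|,|Δy|)+1 lattice points, so counting each shared vertex once the boundary has gcd(5,51) + gcd(28,4) + gcd(22,29) + gcd(25,20) + gcd(51,11) + gcd(39,13) + gcd(20,18) = 1+4+1+5+1+13+2 = 27.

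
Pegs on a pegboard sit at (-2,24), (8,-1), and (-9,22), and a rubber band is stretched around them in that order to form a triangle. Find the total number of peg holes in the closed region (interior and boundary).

Using the shoelace formula, 2A = |[(-2)·(-1) − 8·24] + [8·22 − (-9)·(-1)] + [(-9)·24 − (-2)·22]| = 195, so the area is 97.5.
The number of boundary lattice points is Σ gcd(|Δx|,|Δy|) = gcd(10,25) + gcd(17,23) + gcd(7,2) = 5+1+1 = 7.
Pick's theorem gives I = A − B/2 + 1 = 97.5 − 7/2 + 1 = 95, so the closed region contains I + B = 95 + 7 = 102 lattice points.

102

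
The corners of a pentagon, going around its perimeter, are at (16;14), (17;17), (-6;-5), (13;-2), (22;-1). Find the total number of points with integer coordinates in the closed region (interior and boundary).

By the shoelace formula, twice the signed area is |(16·17 − 17·14) + (17·(-5) − (-6)·17) + ((-6)·(-2) − 13·(-5)) + (13·(-1) − 22·(-2)) + (22·14 − 16·(-1))| = 483, so the area is 483/2.
Summing gcd(|Δx|,|Δy|) over the edges gives the boundary count: gcd(1,3) + gcd(23,22) + gcd(19,3) + gcd(9,1) + gcd(6,15) = 1+1+1+1+3 = 7.
Pick's theorem gives I = A − B/2 + 1 = 483/2 − 7/2 + 1 = 239, so the closed region contains I + B = 239 + 7 = 246 lattice points.

246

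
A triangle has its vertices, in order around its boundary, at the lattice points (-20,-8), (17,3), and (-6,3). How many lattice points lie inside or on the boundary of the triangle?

140

Using the shoelace formula, 2A = |[(-20)·3 − 17·(-8)] + [17·3 − (-6)·3] + [(-6)·(-8) − (-20)·3]| = 253, so the area is 126.5.
Along each edge there are gcd(|Δx|,|Δy|)+1 lattice points, so counting each shared vertex once the boundary has gcd(37,11) + gcd(23,0) + gcd(14,11) = 1+23+1 = 25.
Pick's theorem gives I = A − B/2 + 1 = 126.5 − 25/2 + 1 = 115, so the closed region contains I + B = 115 + 25 = 140 lattice points.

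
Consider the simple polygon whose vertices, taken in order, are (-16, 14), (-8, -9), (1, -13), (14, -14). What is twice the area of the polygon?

Using the shoelace formula, 2A = |[(-16)·(-9) − (-8)·14] + [(-8)·(-13) − 1·(-9)] + [1·(-14) − 14·(-13)] + [14·14 − (-16)·(-14)]| = 509, so the area is 254.5.

509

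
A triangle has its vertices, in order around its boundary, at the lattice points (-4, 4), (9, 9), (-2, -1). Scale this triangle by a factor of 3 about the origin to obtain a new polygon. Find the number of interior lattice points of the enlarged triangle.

334

Using the shoelace formula, 2A = |((-4)·9 − 9·4) + (9·(-1) − (-2)·9) + ((-2)·4 − (-4)·(-1))| = 75, so the area is 37.5.
The number of boundary lattice points is Σ gcd(|Δx|,|Δy|) = gcd(13,5) + gcd(11,10) + gcd(2,5) = 1+1+1 = 3.
Scaling by 3 multiplies the area by 3² = 9 (so the new area is 337.5) and multiplies the boundary lattice-point count by 3, giving 9.
By Pick's theorem, the interior count of the dilated polygon is 337.5 − 9/2 + 1 = 334.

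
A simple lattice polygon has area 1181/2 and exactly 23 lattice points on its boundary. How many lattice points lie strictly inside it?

580

From Pick's theorem, I = A − B/2 + 1 = 1181/2 − 23/2 + 1 = 580.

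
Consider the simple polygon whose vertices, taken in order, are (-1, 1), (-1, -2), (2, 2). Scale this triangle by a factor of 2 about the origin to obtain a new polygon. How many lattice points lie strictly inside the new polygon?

14

The shoelace formula gives twice the area as |[(-1)·(-2) − (-1)·1] + [(-1)·2 − 2·(-2)] + [2·1 − (-1)·2]| = 9, so the area is 9/2.
Summing gcd(|Δx|,|Δy|) over the edges gives the boundary count: gcd(0,3) + gcd(3,4) + gcd(3,1) = 3+1+1 = 5.
Scaling by 2 multiplies the area by 2² = 4 (so the new area is 18) and multiplies the boundary lattice-point count by 2, giving 10.
By Pick's theorem, the interior count of the dilated polygon is 18 − 10/2 + 1 = 14.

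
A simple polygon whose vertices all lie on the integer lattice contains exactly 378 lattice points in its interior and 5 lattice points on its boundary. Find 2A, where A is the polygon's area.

Pick's theorem states A = I + B/2 − 1, so A = 378 + 5/2 − 1 = 759/2.
Hence 2A = 759.

759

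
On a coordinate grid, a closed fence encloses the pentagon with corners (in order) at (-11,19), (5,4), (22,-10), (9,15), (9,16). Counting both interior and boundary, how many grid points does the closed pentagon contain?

253

By the shoelace formula, twice the signed area is |((-11)·4 − 5·19) + (5·(-10) − 22·4) + (22·15 − 9·(-10)) + (9·16 − 9·15) + (9·19 − (-11)·16)| = 499, so the area is 499/2.
The number of boundary lattice points is Σ gcd(|Δx|,|Δy|) = gcd(16,15) + gcd(17,14) + gcd(13,25) + gcd(0,1) + gcd(20,3) = 1+1+1+1+1 = 5.
Pick's theorem gives I = A − B/2 + 1 = 499/2 − 5/2 + 1 = 248, so the closed region contains I + B = 248 + 5 = 253 lattice points.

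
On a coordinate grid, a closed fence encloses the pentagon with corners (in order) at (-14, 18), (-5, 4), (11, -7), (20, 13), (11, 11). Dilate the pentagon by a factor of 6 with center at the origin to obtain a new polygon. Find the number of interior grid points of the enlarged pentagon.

Using the shoelace formula, 2A = |[(-14)·4 − (-5)·18] + [(-5)·(-7) − 11·4] + [11·13 − 20·(-7)] + [20·11 − 11·13] + [11·18 − (-14)·11]| = 737, so the area is 368.5.
The number of boundary lattice points is Σ gcd(|Δx|,|Δy|) = gcd(9,14) + gcd(16,11) + gcd(9,20) + gcd(9,2) + gcd(25,7) = 1+1+1+1+1 = 5.
Scaling by 6 multiplies the area by 6² = 36 (so the new area is 13266) and multiplies the boundary lattice-point count by 6, giving 30.
By Pick's theorem, the interior count of the dilated polygon is 13266 − 30/2 + 1 = 13252.

13252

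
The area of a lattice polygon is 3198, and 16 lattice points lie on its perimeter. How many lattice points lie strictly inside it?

3191

From Pick's theorem, I = A − B/2 + 1 = 3198 − 16/2 + 1 = 3191.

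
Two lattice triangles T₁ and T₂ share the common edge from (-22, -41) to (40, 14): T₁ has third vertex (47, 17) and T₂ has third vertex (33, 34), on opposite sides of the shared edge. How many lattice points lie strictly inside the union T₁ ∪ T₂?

The union is the simple quadrilateral with vertices (-22, -41), (47, 17), (40, 14), (33, 34) in order.
Using the shoelace formula, 2A = |((-22)·17 − 47·(-41)) + (47·14 − 40·17) + (40·34 − 33·14) + (33·(-41) − (-22)·34)| = 1824, so the area is 912.
Summing gcd(|Δx|,|Δy|) over the edges gives the boundary count: gcd(69,58) + gcd(7,3) + gcd(7,20) + gcd(55,75) = 1+1+1+5 = 8.
By Pick's theorem I = A − B/2 + 1 = 912 − 8/2 + 1 = 909.

909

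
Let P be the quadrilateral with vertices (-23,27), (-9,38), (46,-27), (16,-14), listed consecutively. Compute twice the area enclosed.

2238

The shoelace formula gives twice the area as |((-23)·38 − (-9)·27) + ((-9)·(-27) − 46·38) + (46·(-14) − 16·(-27)) + (16·27 − (-23)·(-14))| = 2238, so the area is 1119.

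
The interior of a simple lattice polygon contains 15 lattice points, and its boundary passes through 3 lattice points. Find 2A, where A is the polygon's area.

31

Pick's theorem states A = I + B/2 − 1, so A = 15 + 3/2 − 1 = 31/2.
Hence 2A = 31.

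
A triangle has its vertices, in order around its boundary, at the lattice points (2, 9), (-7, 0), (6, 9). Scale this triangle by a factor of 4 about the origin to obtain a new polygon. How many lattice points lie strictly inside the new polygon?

261

Using the shoelace formula, 2A = |[2·0 − (-7)·9] + [(-7)·9 − 6·0] + [6·9 − 2·9]| = 36, so the area is 18.
Summing gcd(|Δx|,|Δy|) over the edges gives the boundary count: gcd(9,9) + gcd(13,9) + gcd(4,0) = 9+1+4 = 14.
Scaling by 4 multiplies the area by 4² = 16 (so the new area is 288) and multiplies the boundary lattice-point count by 4, giving 56.
By Pick's theorem, the interior count of the dilated polygon is 288 − 56/2 + 1 = 261.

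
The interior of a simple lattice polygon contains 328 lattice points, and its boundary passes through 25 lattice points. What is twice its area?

679

Pick's theorem states A = I + B/2 − 1, so A = 328 + 25/2 − 1 = 679/2.
Hence 2A = 679.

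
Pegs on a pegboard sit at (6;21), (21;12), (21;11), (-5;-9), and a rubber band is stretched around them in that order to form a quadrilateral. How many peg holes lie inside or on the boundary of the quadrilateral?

292

By the shoelace formula, twice the signed area is |(6·12 − 21·21) + (21·11 − 21·12) + (21·(-9) − (-5)·11) + ((-5)·21 − 6·(-9))| = 575, so the area is 287.5.
The number of boundary lattice points is Σ gcd(|Δx|,|Δy|) = gcd(15,9) + gcd(0,1) + gcd(26,20) + gcd(11,30) = 3+1+2+1 = 7.
Pick's theorem gives I = A − B/2 + 1 = 287.5 − 7/2 + 1 = 285, so the closed region contains I + B = 285 + 7 = 292 lattice points.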